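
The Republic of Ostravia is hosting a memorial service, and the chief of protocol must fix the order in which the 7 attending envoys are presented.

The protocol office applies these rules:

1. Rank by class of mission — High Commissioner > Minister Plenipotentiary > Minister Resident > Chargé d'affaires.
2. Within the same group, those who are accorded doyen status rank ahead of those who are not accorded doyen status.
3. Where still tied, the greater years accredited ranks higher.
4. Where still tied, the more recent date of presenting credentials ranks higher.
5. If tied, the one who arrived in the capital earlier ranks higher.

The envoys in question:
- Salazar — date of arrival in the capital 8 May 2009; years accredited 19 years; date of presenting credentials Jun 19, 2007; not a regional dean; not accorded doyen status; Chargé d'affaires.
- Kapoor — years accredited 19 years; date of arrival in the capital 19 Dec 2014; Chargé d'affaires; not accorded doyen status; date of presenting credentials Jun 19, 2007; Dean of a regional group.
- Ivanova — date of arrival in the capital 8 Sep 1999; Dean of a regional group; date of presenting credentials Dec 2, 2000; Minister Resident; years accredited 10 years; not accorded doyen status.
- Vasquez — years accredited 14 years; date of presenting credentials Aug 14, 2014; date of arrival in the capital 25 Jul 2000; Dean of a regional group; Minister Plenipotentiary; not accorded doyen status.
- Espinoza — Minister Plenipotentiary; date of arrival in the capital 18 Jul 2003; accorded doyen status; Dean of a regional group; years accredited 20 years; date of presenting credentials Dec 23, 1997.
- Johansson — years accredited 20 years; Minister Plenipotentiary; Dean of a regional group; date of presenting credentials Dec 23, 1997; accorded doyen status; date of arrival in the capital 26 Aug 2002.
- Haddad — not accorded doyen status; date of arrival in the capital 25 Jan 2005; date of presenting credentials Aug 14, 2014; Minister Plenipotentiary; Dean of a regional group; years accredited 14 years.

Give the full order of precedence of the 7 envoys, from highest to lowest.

By class of mission: Johansson, Espinoza, Vasquez and Haddad (Minister Plenipotentiary); then Ivanova (Minister Resident); then Salazar and Kapoor (Chargé d'affaires).
Among Johansson, Espinoza, Vasquez and Haddad, accorded doyen status before not accorded doyen status: Johansson and Espinoza (accorded doyen status) before Vasquez and Haddad (not accorded doyen status).
Johansson and Espinoza both have years accredited 20 years, so the next rule applies.
Johansson and Espinoza both have date of presenting credentials Dec 23, 1997, so the next rule applies.
Among Johansson and Espinoza, by date of arrival in the capital (earlier first): Johansson (26 Aug 2002) before Espinoza (18 Jul 2003).
Vasquez and Haddad both have years accredited 14 years, so the next rule applies.
Vasquez and Haddad both have date of presenting credentials Aug 14, 2014, so the next rule applies.
Among Vasquez and Haddad, by date of arrival in the capital (earlier first): Vasquez (25 Jul 2000) before Haddad (25 Jan 2005).
Salazar and Kapoor are each not accorded doyen status, so the next rule applies.
Salazar and Kapoor both have years accredited 19 years, so the next rule applies.
Salazar and Kapoor both have date of presenting credentials Jun 19, 2007, so the next rule applies.
Among Salazar and Kapoor, by date of arrival in the capital (earlier first): Salazar (8 May 2009) before Kapoor (19 Dec 2014).
Full order: Johansson, Espinoza, Vasquez, Haddad, Ivanova, Salazar, Kapoor.

Johansson, Espinoza, Vasquez, Haddad, Ivanova, Salazar, Kapoor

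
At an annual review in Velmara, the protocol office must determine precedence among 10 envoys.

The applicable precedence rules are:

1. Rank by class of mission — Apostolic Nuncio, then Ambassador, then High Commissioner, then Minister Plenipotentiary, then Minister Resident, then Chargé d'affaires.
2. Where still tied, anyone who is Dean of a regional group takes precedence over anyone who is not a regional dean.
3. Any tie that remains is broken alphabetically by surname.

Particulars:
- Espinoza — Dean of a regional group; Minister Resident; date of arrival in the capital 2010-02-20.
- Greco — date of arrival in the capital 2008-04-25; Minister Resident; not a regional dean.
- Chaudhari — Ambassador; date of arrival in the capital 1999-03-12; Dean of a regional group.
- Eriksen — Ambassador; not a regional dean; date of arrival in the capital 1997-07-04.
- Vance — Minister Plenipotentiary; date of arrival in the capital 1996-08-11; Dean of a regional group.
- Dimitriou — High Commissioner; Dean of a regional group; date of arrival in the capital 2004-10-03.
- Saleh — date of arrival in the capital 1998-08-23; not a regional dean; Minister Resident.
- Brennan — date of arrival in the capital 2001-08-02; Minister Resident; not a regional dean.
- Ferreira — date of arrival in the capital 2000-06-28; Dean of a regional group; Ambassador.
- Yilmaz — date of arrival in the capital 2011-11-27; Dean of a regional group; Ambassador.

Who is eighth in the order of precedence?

By class of mission: Chaudhari, Ferreira, Yilmaz and Eriksen (Ambassador); then Dimitriou (High Commissioner); then Vance (Minister Plenipotentiary); then Espinoza, Brennan, Greco and Saleh (Minister Resident).
Among Chaudhari, Ferreira, Yilmaz and Eriksen, Dean of a regional group before not a regional dean: Chaudhari, Ferreira and Yilmaz (Dean of a regional group) before Eriksen (not a regional dean).
Among Chaudhari, Ferreira and Yilmaz, alphabetically by surname: Chaudhari before Ferreira before Yilmaz.
Among Espinoza, Brennan, Greco and Saleh, Dean of a regional group before not a regional dean: Espinoza (Dean of a regional group) before Brennan, Greco and Saleh (not a regional dean).
Among Brennan, Greco and Saleh, alphabetically by surname: Brennan before Greco before Saleh.
Order: Chaudhari, Ferreira, Yilmaz, Eriksen, Dimitriou, Vance, Espinoza, Brennan, Greco, Saleh.

Brennan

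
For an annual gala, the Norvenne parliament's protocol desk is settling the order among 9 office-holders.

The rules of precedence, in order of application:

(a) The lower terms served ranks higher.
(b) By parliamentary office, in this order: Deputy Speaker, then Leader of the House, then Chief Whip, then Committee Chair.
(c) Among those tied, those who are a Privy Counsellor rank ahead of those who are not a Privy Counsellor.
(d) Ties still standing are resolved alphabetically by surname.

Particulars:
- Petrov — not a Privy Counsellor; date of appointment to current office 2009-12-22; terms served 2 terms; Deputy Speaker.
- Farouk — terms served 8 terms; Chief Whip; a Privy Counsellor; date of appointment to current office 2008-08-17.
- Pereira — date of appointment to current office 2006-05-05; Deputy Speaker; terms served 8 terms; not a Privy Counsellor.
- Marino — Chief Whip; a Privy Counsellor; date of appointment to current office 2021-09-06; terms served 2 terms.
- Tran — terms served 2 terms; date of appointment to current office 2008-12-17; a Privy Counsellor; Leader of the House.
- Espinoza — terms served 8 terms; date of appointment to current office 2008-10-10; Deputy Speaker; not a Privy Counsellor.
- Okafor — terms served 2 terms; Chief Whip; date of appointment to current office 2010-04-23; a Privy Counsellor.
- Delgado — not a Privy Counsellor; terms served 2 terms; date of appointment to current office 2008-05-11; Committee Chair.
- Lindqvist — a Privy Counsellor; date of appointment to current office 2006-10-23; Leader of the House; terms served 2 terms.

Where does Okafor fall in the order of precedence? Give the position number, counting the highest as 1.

5

By terms served (lower first): Petrov, Lindqvist, Tran, Marino, Okafor and Delgado (each 2 terms); then Espinoza, Pereira and Farouk (each 8 terms).
Among Petrov, Lindqvist, Tran, Marino, Okafor and Delgado, by parliamentary office: Petrov (Deputy Speaker) before Lindqvist and Tran (Leader of the House) before Marino and Okafor (Chief Whip) before Delgado (Committee Chair).
Lindqvist and Tran are each a Privy Counsellor, so the next rule applies.
Among Lindqvist and Tran, alphabetically by surname: Lindqvist before Tran.
Marino and Okafor are each a Privy Counsellor, so the next rule applies.
Among Marino and Okafor, alphabetically by surname: Marino before Okafor.
Among Espinoza, Pereira and Farouk, by parliamentary office: Espinoza and Pereira (Deputy Speaker) before Farouk (Chief Whip).
Espinoza and Pereira are each not a Privy Counsellor, so the next rule applies.
Among Espinoza and Pereira, alphabetically by surname: Espinoza before Pereira.
Order: Petrov, Lindqvist, Tran, Marino, Okafor, Delgado, Espinoza, Pereira, Farouk. So position 5.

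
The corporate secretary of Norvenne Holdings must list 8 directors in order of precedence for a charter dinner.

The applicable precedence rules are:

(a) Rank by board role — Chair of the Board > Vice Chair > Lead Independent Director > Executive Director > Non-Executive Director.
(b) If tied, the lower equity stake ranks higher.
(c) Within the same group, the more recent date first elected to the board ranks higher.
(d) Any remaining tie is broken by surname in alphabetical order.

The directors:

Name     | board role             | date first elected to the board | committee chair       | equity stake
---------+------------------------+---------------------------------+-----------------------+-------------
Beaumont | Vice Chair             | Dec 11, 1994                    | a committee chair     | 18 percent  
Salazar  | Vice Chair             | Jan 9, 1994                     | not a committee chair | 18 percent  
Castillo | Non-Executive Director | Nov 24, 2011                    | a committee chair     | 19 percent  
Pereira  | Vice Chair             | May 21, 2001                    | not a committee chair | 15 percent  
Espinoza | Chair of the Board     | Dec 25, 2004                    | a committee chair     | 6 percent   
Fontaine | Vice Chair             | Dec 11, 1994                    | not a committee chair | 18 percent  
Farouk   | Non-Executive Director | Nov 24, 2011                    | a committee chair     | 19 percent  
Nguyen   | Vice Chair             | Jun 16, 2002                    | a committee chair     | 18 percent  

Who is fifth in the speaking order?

By board role: Espinoza (Chair of the Board); then Pereira, Nguyen, Beaumont, Fontaine and Salazar (Vice Chair); then Castillo and Farouk (Non-Executive Director).
Among Pereira, Nguyen, Beaumont, Fontaine and Salazar, by equity stake (lower first): Pereira (15 percent) before Nguyen, Beaumont, Fontaine and Salazar (18 percent).
Among Nguyen, Beaumont, Fontaine and Salazar, by date first elected to the board (later first): Nguyen (Jun 16, 2002) before Beaumont and Fontaine (Dec 11, 1994) before Salazar (Jan 9, 1994).
Among Beaumont and Fontaine, alphabetically by surname: Beaumont before Fontaine.
Castillo and Farouk both have equity stake 19 percent, so the next rule applies.
Castillo and Farouk both have date first elected to the board Nov 24, 2011, so the next rule applies.
Among Castillo and Farouk, alphabetically by surname: Castillo before Farouk.
Order: Espinoza, Pereira, Nguyen, Beaumont, Fontaine, Salazar, Castillo, Farouk.

Fontaine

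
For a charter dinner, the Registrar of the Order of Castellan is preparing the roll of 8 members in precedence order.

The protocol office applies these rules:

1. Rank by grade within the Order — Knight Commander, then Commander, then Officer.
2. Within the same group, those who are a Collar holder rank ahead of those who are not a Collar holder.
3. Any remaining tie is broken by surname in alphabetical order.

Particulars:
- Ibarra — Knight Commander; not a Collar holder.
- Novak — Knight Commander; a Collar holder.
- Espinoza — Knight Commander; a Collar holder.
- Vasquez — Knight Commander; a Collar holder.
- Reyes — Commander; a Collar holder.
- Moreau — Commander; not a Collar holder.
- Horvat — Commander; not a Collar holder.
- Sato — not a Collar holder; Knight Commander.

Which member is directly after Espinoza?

By grade within the Order: Espinoza, Novak, Vasquez, Ibarra and Sato (Knight Commander); then Reyes, Horvat and Moreau (Commander).
Among Espinoza, Novak, Vasquez, Ibarra and Sato, a Collar holder before not a Collar holder: Espinoza, Novak and Vasquez (a Collar holder) before Ibarra and Sato (not a Collar holder).
Among Espinoza, Novak and Vasquez, alphabetically by surname: Espinoza before Novak before Vasquez.
Among Ibarra and Sato, alphabetically by surname: Ibarra before Sato.
Among Reyes, Horvat and Moreau, a Collar holder before not a Collar holder: Reyes (a Collar holder) before Horvat and Moreau (not a Collar holder).
Among Horvat and Moreau, alphabetically by surname: Horvat before Moreau.
Order: Espinoza, Novak, Vasquez, Ibarra, Sato, Reyes, Horvat, Moreau.

Novak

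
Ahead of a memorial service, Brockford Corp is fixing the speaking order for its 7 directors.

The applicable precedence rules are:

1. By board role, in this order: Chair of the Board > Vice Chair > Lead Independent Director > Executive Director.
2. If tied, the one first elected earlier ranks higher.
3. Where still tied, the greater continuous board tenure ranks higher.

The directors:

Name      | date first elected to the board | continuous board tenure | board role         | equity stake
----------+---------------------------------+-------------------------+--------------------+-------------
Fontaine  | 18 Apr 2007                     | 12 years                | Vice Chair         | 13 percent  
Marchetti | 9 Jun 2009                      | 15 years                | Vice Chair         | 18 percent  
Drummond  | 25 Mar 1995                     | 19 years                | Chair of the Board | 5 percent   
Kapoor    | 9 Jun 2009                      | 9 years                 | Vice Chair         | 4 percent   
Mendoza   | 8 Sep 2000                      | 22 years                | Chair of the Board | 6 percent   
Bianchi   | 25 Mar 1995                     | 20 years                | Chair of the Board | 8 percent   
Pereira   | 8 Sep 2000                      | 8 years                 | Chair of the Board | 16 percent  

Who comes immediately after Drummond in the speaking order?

By board role: Bianchi, Drummond, Mendoza and Pereira (Chair of the Board); then Fontaine, Marchetti and Kapoor (Vice Chair).
Among Bianchi, Drummond, Mendoza and Pereira, by date first elected to the board (earlier first): Bianchi and Drummond (25 Mar 1995) before Mendoza and Pereira (8 Sep 2000).
Among Bianchi and Drummond, by continuous board tenure (higher first): Bianchi (20 years) before Drummond (19 years).
Among Mendoza and Pereira, by continuous board tenure (higher first): Mendoza (22 years) before Pereira (8 years).
Among Fontaine, Marchetti and Kapoor, by date first elected to the board (earlier first): Fontaine (18 Apr 2007) before Marchetti and Kapoor (9 Jun 2009).
Among Marchetti and Kapoor, by continuous board tenure (higher first): Marchetti (15 years) before Kapoor (9 years).
Order: Bianchi, Drummond, Mendoza, Pereira, Fontaine, Marchetti, Kapoor.

Mendoza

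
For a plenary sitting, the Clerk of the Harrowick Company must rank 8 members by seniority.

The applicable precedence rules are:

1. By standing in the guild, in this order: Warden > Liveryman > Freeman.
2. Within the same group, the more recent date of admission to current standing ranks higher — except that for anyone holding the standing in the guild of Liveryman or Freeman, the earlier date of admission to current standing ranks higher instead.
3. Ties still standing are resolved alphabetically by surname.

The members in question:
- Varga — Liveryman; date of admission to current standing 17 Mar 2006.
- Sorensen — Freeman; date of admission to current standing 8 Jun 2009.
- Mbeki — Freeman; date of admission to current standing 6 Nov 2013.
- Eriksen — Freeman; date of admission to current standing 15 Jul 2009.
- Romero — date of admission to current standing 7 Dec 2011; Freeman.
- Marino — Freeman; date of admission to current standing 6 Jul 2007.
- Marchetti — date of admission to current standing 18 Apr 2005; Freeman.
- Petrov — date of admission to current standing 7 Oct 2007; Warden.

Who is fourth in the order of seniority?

Marino

By standing in the guild: Petrov (Warden); then Varga (Liveryman); then Marchetti, Marino, Sorensen, Eriksen, Romero and Mbeki (Freeman).
Among Marchetti, Marino, Sorensen, Eriksen, Romero and Mbeki, by date of admission to current standing (earlier first) (reversed rule for this group): Marchetti (18 Apr 2005) before Marino (6 Jul 2007) before Sorensen (8 Jun 2009) before Eriksen (15 Jul 2009) before Romero (7 Dec 2011) before Mbeki (6 Nov 2013).
Order: Petrov, Varga, Marchetti, Marino, Sorensen, Eriksen, Romero, Mbeki.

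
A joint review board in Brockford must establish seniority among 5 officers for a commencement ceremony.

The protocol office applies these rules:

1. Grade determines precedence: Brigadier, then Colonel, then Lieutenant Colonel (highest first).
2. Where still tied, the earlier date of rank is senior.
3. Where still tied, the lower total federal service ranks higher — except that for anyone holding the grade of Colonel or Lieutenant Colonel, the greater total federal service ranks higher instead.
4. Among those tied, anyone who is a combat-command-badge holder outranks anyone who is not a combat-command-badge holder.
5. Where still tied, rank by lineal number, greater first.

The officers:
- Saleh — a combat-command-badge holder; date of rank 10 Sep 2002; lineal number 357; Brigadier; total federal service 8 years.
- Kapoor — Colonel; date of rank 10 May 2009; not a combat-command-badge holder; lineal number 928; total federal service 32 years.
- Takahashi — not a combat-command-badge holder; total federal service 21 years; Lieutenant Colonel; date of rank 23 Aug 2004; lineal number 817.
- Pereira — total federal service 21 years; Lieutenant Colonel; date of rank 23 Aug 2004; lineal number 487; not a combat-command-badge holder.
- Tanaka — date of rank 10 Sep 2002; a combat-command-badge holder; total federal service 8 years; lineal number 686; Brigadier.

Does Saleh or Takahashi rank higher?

By grade: Tanaka and Saleh (Brigadier); then Kapoor (Colonel); then Takahashi and Pereira (Lieutenant Colonel).
Tanaka and Saleh both have date of rank 10 Sep 2002, so the next rule applies.
Tanaka and Saleh both have total federal service 8 years, so the next rule applies.
Tanaka and Saleh are each a combat-command-badge holder, so the next rule applies.
Among Tanaka and Saleh, by lineal number (higher first): Tanaka (686) before Saleh (357).
Takahashi and Pereira both have date of rank 23 Aug 2004, so the next rule applies.
Takahashi and Pereira both have total federal service 21 years, so the next rule applies.
Takahashi and Pereira are each not a combat-command-badge holder, so the next rule applies.
Among Takahashi and Pereira, by lineal number (higher first): Takahashi (817) before Pereira (487).
So Saleh takes precedence.

Saleh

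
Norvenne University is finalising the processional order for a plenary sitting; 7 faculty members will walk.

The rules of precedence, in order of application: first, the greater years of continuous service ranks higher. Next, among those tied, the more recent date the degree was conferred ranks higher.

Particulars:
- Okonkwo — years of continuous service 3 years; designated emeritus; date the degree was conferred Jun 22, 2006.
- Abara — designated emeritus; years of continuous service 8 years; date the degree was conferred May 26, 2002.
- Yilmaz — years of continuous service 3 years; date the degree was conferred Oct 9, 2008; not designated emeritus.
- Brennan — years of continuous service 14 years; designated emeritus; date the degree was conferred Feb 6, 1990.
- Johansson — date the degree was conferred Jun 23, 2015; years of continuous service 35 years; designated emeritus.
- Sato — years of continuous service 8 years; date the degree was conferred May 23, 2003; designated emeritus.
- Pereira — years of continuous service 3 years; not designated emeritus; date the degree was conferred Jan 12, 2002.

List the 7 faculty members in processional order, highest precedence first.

Johansson, Brennan, Sato, Abara, Yilmaz, Okonkwo, Pereira

By years of continuous service (higher first): Johansson (35 years); then Brennan (14 years); then Sato and Abara (both 8 years); then Yilmaz, Okonkwo and Pereira (each 3 years).
Among Sato and Abara, by date the degree was conferred (later first): Sato (May 23, 2003) before Abara (May 26, 2002).
Among Yilmaz, Okonkwo and Pereira, by date the degree was conferred (later first): Yilmaz (Oct 9, 2008) before Okonkwo (Jun 22, 2006) before Pereira (Jan 12, 2002).
Full order: Johansson, Brennan, Sato, Abara, Yilmaz, Okonkwo, Pereira.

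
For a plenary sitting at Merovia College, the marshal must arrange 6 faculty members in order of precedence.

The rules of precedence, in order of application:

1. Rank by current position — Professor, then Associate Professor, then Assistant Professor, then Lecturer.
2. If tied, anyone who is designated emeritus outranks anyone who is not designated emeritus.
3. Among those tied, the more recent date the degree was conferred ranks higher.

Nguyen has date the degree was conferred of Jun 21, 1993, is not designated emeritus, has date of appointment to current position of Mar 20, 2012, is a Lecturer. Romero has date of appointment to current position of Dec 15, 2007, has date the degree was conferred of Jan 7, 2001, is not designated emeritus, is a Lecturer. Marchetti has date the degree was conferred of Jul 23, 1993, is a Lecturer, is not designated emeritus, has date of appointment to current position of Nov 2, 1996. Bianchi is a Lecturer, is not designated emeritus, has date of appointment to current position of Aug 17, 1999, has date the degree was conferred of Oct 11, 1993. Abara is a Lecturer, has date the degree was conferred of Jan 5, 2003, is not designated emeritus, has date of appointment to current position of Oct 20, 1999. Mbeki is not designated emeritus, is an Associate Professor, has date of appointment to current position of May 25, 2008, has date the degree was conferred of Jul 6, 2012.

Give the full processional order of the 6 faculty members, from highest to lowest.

Mbeki, Abara, Romero, Bianchi, Marchetti, Nguyen

By current position: Mbeki (Associate Professor); then Abara, Romero, Bianchi, Marchetti and Nguyen (Lecturer).
Abara, Romero, Bianchi, Marchetti and Nguyen are each not designated emeritus, so the next rule applies.
Among Abara, Romero, Bianchi, Marchetti and Nguyen, by date the degree was conferred (later first): Abara (Jan 5, 2003) before Romero (Jan 7, 2001) before Bianchi (Oct 11, 1993) before Marchetti (Jul 23, 1993) before Nguyen (Jun 21, 1993).
Full order: Mbeki, Abara, Romero, Bianchi, Marchetti, Nguyen.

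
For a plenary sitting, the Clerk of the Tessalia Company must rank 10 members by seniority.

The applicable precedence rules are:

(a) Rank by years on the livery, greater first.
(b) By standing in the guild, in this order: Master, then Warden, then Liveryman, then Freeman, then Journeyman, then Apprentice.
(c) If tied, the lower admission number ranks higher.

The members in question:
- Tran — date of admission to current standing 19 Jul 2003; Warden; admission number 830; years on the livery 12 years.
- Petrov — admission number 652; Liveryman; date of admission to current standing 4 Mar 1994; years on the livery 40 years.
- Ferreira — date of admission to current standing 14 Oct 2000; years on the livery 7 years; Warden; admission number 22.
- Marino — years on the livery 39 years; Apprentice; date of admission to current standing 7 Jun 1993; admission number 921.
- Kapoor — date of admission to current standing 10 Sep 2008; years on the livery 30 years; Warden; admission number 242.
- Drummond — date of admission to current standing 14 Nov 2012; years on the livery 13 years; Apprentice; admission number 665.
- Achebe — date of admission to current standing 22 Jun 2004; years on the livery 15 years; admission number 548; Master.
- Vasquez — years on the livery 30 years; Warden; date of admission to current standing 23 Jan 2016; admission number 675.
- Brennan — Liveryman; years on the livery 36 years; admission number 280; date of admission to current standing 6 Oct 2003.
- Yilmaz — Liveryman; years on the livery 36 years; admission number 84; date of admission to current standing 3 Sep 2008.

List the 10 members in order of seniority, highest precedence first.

By years on the livery (higher first): Petrov (40 years); then Marino (39 years); then Yilmaz and Brennan (both 36 years); then Kapoor and Vasquez (both 30 years); then Achebe (15 years); then Drummond (13 years); then Tran (12 years); then Ferreira (7 years).
Yilmaz and Brennan are each Liveryman, so the next rule applies.
Among Yilmaz and Brennan, by admission number (lower first): Yilmaz (84) before Brennan (280).
Kapoor and Vasquez are each Warden, so the next rule applies.
Among Kapoor and Vasquez, by admission number (lower first): Kapoor (242) before Vasquez (675).
Full order: Petrov, Marino, Yilmaz, Brennan, Kapoor, Vasquez, Achebe, Drummond, Tran, Ferreira.

Petrov, Marino, Yilmaz, Brennan, Kapoor, Vasquez, Achebe, Drummond, Tran, Ferreira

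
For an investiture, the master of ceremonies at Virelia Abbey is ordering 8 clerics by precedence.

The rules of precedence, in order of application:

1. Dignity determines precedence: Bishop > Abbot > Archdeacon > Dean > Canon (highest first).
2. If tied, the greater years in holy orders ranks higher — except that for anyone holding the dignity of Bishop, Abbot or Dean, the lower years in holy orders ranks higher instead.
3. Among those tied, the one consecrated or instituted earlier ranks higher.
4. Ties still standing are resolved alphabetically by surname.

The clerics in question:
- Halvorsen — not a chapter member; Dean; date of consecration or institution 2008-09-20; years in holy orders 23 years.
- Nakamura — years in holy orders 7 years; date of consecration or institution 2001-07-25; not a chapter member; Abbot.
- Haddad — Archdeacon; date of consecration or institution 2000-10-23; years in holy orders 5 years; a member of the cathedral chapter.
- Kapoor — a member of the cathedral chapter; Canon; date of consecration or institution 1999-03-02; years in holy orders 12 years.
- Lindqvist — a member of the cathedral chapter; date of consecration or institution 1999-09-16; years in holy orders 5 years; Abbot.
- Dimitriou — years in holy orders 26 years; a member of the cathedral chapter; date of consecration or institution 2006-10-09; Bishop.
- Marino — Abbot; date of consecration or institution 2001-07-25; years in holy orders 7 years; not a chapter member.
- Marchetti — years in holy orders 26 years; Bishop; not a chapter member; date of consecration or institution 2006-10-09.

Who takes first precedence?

Dimitriou

By dignity: Dimitriou and Marchetti (Bishop); then Lindqvist, Marino and Nakamura (Abbot); then Haddad (Archdeacon); then Halvorsen (Dean); then Kapoor (Canon).
Dimitriou and Marchetti both have years in holy orders 26 years, so the next rule applies.
Dimitriou and Marchetti both have date of consecration or institution 2006-10-09, so the next rule applies.
Among Dimitriou and Marchetti, alphabetically by surname: Dimitriou before Marchetti.
Among Lindqvist, Marino and Nakamura, by years in holy orders (lower first) (reversed rule for this group): Lindqvist (5 years) before Marino and Nakamura (7 years).
Marino and Nakamura both have date of consecration or institution 2001-07-25, so the next rule applies.
Among Marino and Nakamura, alphabetically by surname: Marino before Nakamura.
Order: Dimitriou, Marchetti, Lindqvist, Marino, Nakamura, Haddad, Halvorsen, Kapoor.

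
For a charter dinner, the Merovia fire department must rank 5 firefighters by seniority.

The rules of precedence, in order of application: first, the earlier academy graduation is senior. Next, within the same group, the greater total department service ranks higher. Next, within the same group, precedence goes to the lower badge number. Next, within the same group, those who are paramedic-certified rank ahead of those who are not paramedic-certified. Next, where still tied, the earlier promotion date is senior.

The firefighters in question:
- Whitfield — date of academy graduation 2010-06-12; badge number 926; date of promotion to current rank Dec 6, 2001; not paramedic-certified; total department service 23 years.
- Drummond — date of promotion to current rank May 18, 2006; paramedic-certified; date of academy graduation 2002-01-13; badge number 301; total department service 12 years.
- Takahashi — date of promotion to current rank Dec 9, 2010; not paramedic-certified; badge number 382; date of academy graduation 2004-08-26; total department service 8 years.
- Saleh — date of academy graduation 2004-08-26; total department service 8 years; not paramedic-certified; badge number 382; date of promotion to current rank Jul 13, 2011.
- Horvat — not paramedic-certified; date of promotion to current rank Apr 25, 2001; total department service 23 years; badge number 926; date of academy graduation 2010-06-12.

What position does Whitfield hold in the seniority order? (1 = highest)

By date of academy graduation (earlier first): Drummond (2002-01-13); then Takahashi and Saleh (both 2004-08-26); then Horvat and Whitfield (both 2010-06-12).
Takahashi and Saleh both have total department service 8 years, so the next rule applies.
Takahashi and Saleh both have badge number 382, so the next rule applies.
Takahashi and Saleh are each not paramedic-certified, so the next rule applies.
Among Takahashi and Saleh, by date of promotion to current rank (earlier first): Takahashi (Dec 9, 2010) before Saleh (Jul 13, 2011).
Horvat and Whitfield both have total department service 23 years, so the next rule applies.
Horvat and Whitfield both have badge number 926, so the next rule applies.
Horvat and Whitfield are each not paramedic-certified, so the next rule applies.
Among Horvat and Whitfield, by date of promotion to current rank (earlier first): Horvat (Apr 25, 2001) before Whitfield (Dec 6, 2001).
Order: Drummond, Takahashi, Saleh, Horvat, Whitfield. So position 5.

5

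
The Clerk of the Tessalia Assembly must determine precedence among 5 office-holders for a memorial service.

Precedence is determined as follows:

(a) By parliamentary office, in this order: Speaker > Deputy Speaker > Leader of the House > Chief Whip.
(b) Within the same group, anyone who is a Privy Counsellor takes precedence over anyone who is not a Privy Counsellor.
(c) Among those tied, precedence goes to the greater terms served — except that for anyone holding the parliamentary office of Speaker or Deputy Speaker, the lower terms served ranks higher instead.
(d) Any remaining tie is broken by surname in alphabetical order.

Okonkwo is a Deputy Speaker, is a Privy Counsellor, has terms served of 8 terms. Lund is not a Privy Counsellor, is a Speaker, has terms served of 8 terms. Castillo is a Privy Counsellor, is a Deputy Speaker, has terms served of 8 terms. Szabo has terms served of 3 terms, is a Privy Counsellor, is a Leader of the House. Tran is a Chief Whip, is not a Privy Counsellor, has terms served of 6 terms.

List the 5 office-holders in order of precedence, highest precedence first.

By parliamentary office: Lund (Speaker); then Castillo and Okonkwo (Deputy Speaker); then Szabo (Leader of the House); then Tran (Chief Whip).
Castillo and Okonkwo are each a Privy Counsellor, so the next rule applies.
Castillo and Okonkwo both have terms served 8 terms, so the next rule applies.
Among Castillo and Okonkwo, alphabetically by surname: Castillo before Okonkwo.
Full order: Lund, Castillo, Okonkwo, Szabo, Tran.

Lund, Castillo, Okonkwo, Szabo, Tran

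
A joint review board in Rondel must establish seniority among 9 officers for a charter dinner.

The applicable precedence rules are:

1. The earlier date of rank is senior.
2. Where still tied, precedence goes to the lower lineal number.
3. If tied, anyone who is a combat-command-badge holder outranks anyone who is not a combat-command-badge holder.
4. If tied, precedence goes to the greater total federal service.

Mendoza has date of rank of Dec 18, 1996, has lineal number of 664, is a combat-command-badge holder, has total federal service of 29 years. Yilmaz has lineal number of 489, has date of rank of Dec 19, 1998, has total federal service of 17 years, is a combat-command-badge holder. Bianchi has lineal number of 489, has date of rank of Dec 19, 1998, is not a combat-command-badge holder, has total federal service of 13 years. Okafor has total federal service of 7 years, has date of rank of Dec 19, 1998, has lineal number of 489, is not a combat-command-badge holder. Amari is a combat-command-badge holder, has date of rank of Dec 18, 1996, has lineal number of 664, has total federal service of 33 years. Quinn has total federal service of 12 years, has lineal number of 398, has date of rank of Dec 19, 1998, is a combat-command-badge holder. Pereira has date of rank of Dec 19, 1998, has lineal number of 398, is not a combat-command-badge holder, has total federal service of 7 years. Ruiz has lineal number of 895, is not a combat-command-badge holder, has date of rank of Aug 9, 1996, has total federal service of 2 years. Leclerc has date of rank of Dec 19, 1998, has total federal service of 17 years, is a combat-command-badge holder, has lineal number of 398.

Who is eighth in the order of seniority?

By date of rank (earlier first): Ruiz (Aug 9, 1996); then Amari and Mendoza (both Dec 18, 1996); then Leclerc, Quinn, Pereira, Yilmaz, Bianchi and Okafor (each Dec 19, 1998).
Amari and Mendoza both have lineal number 664, so the next rule applies.
Amari and Mendoza are each a combat-command-badge holder, so the next rule applies.
Among Amari and Mendoza, by total federal service (higher first): Amari (33 years) before Mendoza (29 years).
Among Leclerc, Quinn, Pereira, Yilmaz, Bianchi and Okafor, by lineal number (lower first): Leclerc, Quinn and Pereira (398) before Yilmaz, Bianchi and Okafor (489).
Among Leclerc, Quinn and Pereira, a combat-command-badge holder before not a combat-command-badge holder: Leclerc and Quinn (a combat-command-badge holder) before Pereira (not a combat-command-badge holder).
Among Leclerc and Quinn, by total federal service (higher first): Leclerc (17 years) before Quinn (12 years).
Among Yilmaz, Bianchi and Okafor, a combat-command-badge holder before not a combat-command-badge holder: Yilmaz (a combat-command-badge holder) before Bianchi and Okafor (not a combat-command-badge holder).
Among Bianchi and Okafor, by total federal service (higher first): Bianchi (13 years) before Okafor (7 years).
Order: Ruiz, Amari, Mendoza, Leclerc, Quinn, Pereira, Yilmaz, Bianchi, Okafor.

Bianchi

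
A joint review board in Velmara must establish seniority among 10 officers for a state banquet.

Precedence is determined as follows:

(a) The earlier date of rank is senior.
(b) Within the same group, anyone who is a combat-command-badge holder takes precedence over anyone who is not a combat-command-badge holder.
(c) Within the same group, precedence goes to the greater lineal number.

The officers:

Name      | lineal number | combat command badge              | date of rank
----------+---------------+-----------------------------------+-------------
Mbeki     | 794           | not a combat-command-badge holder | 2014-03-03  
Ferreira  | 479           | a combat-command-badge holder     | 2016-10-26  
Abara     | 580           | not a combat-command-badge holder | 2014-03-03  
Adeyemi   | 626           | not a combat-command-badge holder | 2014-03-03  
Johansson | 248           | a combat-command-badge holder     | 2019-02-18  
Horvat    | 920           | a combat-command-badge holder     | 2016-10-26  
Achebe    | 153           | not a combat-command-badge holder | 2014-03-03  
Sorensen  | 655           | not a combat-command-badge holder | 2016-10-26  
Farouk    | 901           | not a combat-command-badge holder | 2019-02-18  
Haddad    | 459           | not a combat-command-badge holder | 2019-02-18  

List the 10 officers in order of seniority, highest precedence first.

By date of rank (earlier first): Mbeki, Adeyemi, Abara and Achebe (each 2014-03-03); then Horvat, Ferreira and Sorensen (each 2016-10-26); then Johansson, Farouk and Haddad (each 2019-02-18).
Mbeki, Adeyemi, Abara and Achebe are each not a combat-command-badge holder, so the next rule applies.
Among Mbeki, Adeyemi, Abara and Achebe, by lineal number (higher first): Mbeki (794) before Adeyemi (626) before Abara (580) before Achebe (153).
Among Horvat, Ferreira and Sorensen, a combat-command-badge holder before not a combat-command-badge holder: Horvat and Ferreira (a combat-command-badge holder) before Sorensen (not a combat-command-badge holder).
Among Horvat and Ferreira, by lineal number (higher first): Horvat (920) before Ferreira (479).
Among Johansson, Farouk and Haddad, a combat-command-badge holder before not a combat-command-badge holder: Johansson (a combat-command-badge holder) before Farouk and Haddad (not a combat-command-badge holder).
Among Farouk and Haddad, by lineal number (higher first): Farouk (901) before Haddad (459).
Full order: Mbeki, Adeyemi, Abara, Achebe, Horvat, Ferreira, Sorensen, Johansson, Farouk, Haddad.

Mbeki, Adeyemi, Abara, Achebe, Horvat, Ferreira, Sorensen, Johansson, Farouk, Haddad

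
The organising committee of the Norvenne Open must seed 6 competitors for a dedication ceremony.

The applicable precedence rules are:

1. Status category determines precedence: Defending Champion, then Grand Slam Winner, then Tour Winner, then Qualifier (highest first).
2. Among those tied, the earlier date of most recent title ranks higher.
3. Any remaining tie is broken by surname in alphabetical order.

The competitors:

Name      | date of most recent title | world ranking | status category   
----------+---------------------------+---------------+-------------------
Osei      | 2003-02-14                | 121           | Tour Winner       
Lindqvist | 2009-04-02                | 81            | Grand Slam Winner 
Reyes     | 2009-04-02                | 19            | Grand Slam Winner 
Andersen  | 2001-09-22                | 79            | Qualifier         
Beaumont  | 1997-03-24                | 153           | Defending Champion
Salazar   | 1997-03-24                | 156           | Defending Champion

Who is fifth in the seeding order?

By status category: Beaumont and Salazar (Defending Champion); then Lindqvist and Reyes (Grand Slam Winner); then Osei (Tour Winner); then Andersen (Qualifier).
Beaumont and Salazar both have date of most recent title 1997-03-24, so the next rule applies.
Among Beaumont and Salazar, alphabetically by surname: Beaumont before Salazar.
Lindqvist and Reyes both have date of most recent title 2009-04-02, so the next rule applies.
Among Lindqvist and Reyes, alphabetically by surname: Lindqvist before Reyes.
Order: Beaumont, Salazar, Lindqvist, Reyes, Osei, Andersen.

Osei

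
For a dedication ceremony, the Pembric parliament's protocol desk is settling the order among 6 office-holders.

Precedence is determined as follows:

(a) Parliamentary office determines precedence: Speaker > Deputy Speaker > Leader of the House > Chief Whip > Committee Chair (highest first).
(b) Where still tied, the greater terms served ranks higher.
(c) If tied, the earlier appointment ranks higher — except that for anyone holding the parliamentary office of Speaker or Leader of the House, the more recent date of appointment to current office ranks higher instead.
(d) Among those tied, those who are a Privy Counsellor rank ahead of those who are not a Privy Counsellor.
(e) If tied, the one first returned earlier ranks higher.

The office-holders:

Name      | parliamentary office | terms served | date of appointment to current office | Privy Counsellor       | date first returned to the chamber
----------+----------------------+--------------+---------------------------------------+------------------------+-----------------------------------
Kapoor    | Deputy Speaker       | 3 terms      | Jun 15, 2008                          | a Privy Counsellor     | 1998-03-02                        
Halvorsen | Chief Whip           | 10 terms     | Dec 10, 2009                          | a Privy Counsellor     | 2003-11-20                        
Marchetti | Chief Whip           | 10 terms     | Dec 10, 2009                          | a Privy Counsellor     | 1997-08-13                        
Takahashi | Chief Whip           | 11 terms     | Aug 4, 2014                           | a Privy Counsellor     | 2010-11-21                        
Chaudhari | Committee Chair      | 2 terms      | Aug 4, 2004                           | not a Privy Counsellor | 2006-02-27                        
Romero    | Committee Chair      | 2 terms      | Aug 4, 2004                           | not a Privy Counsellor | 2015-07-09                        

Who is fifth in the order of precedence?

By parliamentary office: Kapoor (Deputy Speaker); then Takahashi, Marchetti and Halvorsen (Chief Whip); then Chaudhari and Romero (Committee Chair).
Among Takahashi, Marchetti and Halvorsen, by terms served (higher first): Takahashi (11 terms) before Marchetti and Halvorsen (10 terms).
Marchetti and Halvorsen both have date of appointment to current office Dec 10, 2009, so the next rule applies.
Marchetti and Halvorsen are each a Privy Counsellor, so the next rule applies.
Among Marchetti and Halvorsen, by date first returned to the chamber (earlier first): Marchetti (1997-08-13) before Halvorsen (2003-11-20).
Chaudhari and Romero both have terms served 2 terms, so the next rule applies.
Chaudhari and Romero both have date of appointment to current office Aug 4, 2004, so the next rule applies.
Chaudhari and Romero are each not a Privy Counsellor, so the next rule applies.
Among Chaudhari and Romero, by date first returned to the chamber (earlier first): Chaudhari (2006-02-27) before Romero (2015-07-09).
Order: Kapoor, Takahashi, Marchetti, Halvorsen, Chaudhari, Romero.

Chaudhari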